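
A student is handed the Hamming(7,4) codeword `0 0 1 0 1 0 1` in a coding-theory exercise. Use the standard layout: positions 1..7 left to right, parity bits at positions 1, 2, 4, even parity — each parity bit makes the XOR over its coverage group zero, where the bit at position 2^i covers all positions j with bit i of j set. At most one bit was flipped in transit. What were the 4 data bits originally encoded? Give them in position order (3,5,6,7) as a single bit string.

s1: b1⊕b3⊕b5⊕b7 = 0⊕1⊕1⊕1 = 1
s2: b2⊕b3⊕b6⊕b7 = 0⊕1⊕0⊕1 = 0
s4: b4⊕b5⊕b6⊕b7 = 0⊕1⊕0⊕1 = 0
Syndrome (s4...s1) = 001 → position 1.
Flip bit 1: corrected codeword = 1010101
Data bits at positions 3,5,6,7: 1101

1101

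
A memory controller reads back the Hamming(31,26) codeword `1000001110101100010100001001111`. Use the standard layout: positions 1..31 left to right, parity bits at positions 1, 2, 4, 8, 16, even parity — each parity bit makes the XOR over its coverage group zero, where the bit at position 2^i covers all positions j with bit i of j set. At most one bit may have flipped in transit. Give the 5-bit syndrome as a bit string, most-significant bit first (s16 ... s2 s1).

10000

s1: b1⊕b3⊕b5⊕b7⊕b9⊕b11⊕b13⊕b15⊕b17⊕b19⊕b21⊕b23⊕b25⊕b27⊕b29⊕b31 = 1⊕0⊕0⊕1⊕1⊕1⊕1⊕0⊕0⊕0⊕0⊕0⊕1⊕0⊕1⊕1 = 0
s2: b2⊕b3⊕b6⊕b7⊕b10⊕b11⊕b14⊕b15⊕b18⊕b19⊕b22⊕b23⊕b26⊕b27⊕b30⊕b31 = 0⊕0⊕0⊕1⊕0⊕1⊕1⊕0⊕1⊕0⊕0⊕0⊕0⊕0⊕1⊕1 = 0
s4: b4⊕b5⊕b6⊕b7⊕b12⊕b13⊕b14⊕b15⊕b20⊕b21⊕b22⊕b23⊕b28⊕b29⊕b30⊕b31 = 0⊕0⊕0⊕1⊕0⊕1⊕1⊕0⊕1⊕0⊕0⊕0⊕1⊕1⊕1⊕1 = 0
s8: b8⊕b9⊕b10⊕b11⊕b12⊕b13⊕b14⊕b15⊕b24⊕b25⊕b26⊕b27⊕b28⊕b29⊕b30⊕b31 = 1⊕1⊕0⊕1⊕0⊕1⊕1⊕0⊕0⊕1⊕0⊕0⊕1⊕1⊕1⊕1 = 0
s16: b16⊕b17⊕b18⊕b19⊕b20⊕b21⊕b22⊕b23⊕b24⊕b25⊕b26⊕b27⊕b28⊕b29⊕b30⊕b31 = 0⊕0⊕1⊕0⊕1⊕0⊕0⊕0⊕0⊕1⊕0⊕0⊕1⊕1⊕1⊕1 = 1
Syndrome (s16...s1) = 10000 → position 16.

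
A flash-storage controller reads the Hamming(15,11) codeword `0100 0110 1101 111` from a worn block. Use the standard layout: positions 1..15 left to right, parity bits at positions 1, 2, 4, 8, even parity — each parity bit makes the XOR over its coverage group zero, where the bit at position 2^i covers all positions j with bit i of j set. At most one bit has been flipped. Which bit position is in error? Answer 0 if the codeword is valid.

0

s1: b1⊕b3⊕b5⊕b7⊕b9⊕b11⊕b13⊕b15 = 0⊕0⊕0⊕1⊕1⊕0⊕1⊕1 = 0
s2: b2⊕b3⊕b6⊕b7⊕b10⊕b11⊕b14⊕b15 = 1⊕0⊕1⊕1⊕1⊕0⊕1⊕1 = 0
s4: b4⊕b5⊕b6⊕b7⊕b12⊕b13⊕b14⊕b15 = 0⊕0⊕1⊕1⊕1⊕1⊕1⊕1 = 0
s8: b8⊕b9⊕b10⊕b11⊕b12⊕b13⊕b14⊕b15 = 0⊕1⊕1⊕0⊕1⊕1⊕1⊕1 = 0
Syndrome (s8...s1) = 0000 → position 0 (no error).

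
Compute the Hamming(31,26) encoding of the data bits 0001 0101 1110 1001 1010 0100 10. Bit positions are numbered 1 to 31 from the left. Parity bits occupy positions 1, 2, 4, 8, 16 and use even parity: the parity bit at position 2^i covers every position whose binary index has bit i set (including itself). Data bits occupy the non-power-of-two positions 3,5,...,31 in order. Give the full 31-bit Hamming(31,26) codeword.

1000001001011110010011010010010

Place data bits at non-power-of-two positions: b3=0, b5=0, b6=0, b7=1, b9=0, b10=1, b11=0, b12=1, b13=1, b14=1, b15=1, b17=0, b18=1, b19=0, b20=0, b21=1, b22=1, b23=0, b24=1, b25=0, b26=0, b27=1, b28=0, b29=0, b30=1, b31=0.
p1 = XOR of data positions {3,5,7,9,11,13,15,17,19,21,23,25,27,29,31} = 0⊕0⊕1⊕0⊕0⊕1⊕1⊕0⊕0⊕1⊕0⊕0⊕1⊕0⊕0 = 1
p2 = XOR of data positions {3,6,7,10,11,14,15,18,19,22,23,26,27,30,31} = 0⊕0⊕1⊕1⊕0⊕1⊕1⊕1⊕0⊕1⊕0⊕0⊕1⊕1⊕0 = 0
p4 = XOR of data positions {5,6,7,12,13,14,15,20,21,22,23,28,29,30,31} = 0⊕0⊕1⊕1⊕1⊕1⊕1⊕0⊕1⊕1⊕0⊕0⊕0⊕1⊕0 = 0
p8 = XOR of data positions {9,10,11,12,13,14,15,24,25,26,27,28,29,30,31} = 0⊕1⊕0⊕1⊕1⊕1⊕1⊕1⊕0⊕0⊕1⊕0⊕0⊕1⊕0 = 0
p16 = XOR of data positions {17,18,19,20,21,22,23,24,25,26,27,28,29,30,31} = 0⊕1⊕0⊕0⊕1⊕1⊕0⊕1⊕0⊕0⊕1⊕0⊕0⊕1⊕0 = 0
Codeword b1..b31 = 1000001001011110010011010010010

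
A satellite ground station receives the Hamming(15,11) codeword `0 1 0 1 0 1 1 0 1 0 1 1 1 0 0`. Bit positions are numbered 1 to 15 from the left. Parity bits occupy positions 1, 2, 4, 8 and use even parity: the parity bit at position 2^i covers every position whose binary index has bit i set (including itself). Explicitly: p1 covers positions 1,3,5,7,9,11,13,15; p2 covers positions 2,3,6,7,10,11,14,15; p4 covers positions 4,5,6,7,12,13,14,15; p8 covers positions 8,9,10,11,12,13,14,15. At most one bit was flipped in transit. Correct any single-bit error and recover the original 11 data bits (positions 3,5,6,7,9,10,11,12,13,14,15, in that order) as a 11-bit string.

s1: b1⊕b3⊕b5⊕b7⊕b9⊕b11⊕b13⊕b15 = 0⊕0⊕0⊕1⊕1⊕1⊕1⊕0 = 0
s2: b2⊕b3⊕b6⊕b7⊕b10⊕b11⊕b14⊕b15 = 1⊕0⊕1⊕1⊕0⊕1⊕0⊕0 = 0
s4: b4⊕b5⊕b6⊕b7⊕b12⊕b13⊕b14⊕b15 = 1⊕0⊕1⊕1⊕1⊕1⊕0⊕0 = 1
s8: b8⊕b9⊕b10⊕b11⊕b12⊕b13⊕b14⊕b15 = 0⊕1⊕0⊕1⊕1⊕1⊕0⊕0 = 0
Syndrome (s8...s1) = 0100 → position 4.
Flip bit 4: corrected codeword = 010001101011100
Data bits at positions 3,5,6,7,9,10,11,12,13,14,15: 00111011100

00111011100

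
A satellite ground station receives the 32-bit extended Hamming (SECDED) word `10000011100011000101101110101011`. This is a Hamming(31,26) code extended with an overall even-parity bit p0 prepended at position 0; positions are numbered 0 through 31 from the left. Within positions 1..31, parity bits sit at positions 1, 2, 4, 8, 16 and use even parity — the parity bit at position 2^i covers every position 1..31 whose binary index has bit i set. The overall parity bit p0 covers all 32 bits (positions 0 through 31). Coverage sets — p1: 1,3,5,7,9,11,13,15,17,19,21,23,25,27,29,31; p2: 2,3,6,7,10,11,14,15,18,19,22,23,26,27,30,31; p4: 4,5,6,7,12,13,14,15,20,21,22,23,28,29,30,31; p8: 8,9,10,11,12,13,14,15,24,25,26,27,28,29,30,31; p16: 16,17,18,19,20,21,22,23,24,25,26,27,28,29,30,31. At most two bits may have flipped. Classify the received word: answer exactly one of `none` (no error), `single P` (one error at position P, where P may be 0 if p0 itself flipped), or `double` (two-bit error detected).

s1: b1⊕b3⊕b5⊕b7⊕b9⊕b11⊕b13⊕b15⊕b17⊕b19⊕b21⊕b23⊕b25⊕b27⊕b29⊕b31 = 0⊕0⊕0⊕1⊕0⊕0⊕1⊕0⊕1⊕1⊕0⊕1⊕0⊕0⊕0⊕1 = 0
s2: b2⊕b3⊕b6⊕b7⊕b10⊕b11⊕b14⊕b15⊕b18⊕b19⊕b22⊕b23⊕b26⊕b27⊕b30⊕b31 = 0⊕0⊕1⊕1⊕0⊕0⊕0⊕0⊕0⊕1⊕1⊕1⊕1⊕0⊕1⊕1 = 0
s4: b4⊕b5⊕b6⊕b7⊕b12⊕b13⊕b14⊕b15⊕b20⊕b21⊕b22⊕b23⊕b28⊕b29⊕b30⊕b31 = 0⊕0⊕1⊕1⊕1⊕1⊕0⊕0⊕1⊕0⊕1⊕1⊕1⊕0⊕1⊕1 = 0
s8: b8⊕b9⊕b10⊕b11⊕b12⊕b13⊕b14⊕b15⊕b24⊕b25⊕b26⊕b27⊕b28⊕b29⊕b30⊕b31 = 1⊕0⊕0⊕0⊕1⊕1⊕0⊕0⊕1⊕0⊕1⊕0⊕1⊕0⊕1⊕1 = 0
s16: b16⊕b17⊕b18⊕b19⊕b20⊕b21⊕b22⊕b23⊕b24⊕b25⊕b26⊕b27⊕b28⊕b29⊕b30⊕b31 = 0⊕1⊕0⊕1⊕1⊕0⊕1⊕1⊕1⊕0⊕1⊕0⊕1⊕0⊕1⊕1 = 0
Syndrome (s16...s1) = 00000 → position 0 (no error).
Overall parity (XOR of all 32 bits, including p0): 1⊕0⊕0⊕0⊕0⊕0⊕1⊕1⊕1⊕0⊕0⊕0⊕1⊕1⊕0⊕0⊕0⊕1⊕0⊕1⊕1⊕0⊕1⊕1⊕1⊕0⊕1⊕0⊕1⊕0⊕1⊕1 = 0
Overall=0, syndrome position=0 → no error.

none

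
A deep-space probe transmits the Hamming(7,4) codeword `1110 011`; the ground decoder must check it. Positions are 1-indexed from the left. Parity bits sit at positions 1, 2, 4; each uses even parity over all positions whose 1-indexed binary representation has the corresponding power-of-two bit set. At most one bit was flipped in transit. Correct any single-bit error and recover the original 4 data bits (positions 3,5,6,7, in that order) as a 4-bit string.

s1: b1⊕b3⊕b5⊕b7 = 1⊕1⊕0⊕1 = 1
s2: b2⊕b3⊕b6⊕b7 = 1⊕1⊕1⊕1 = 0
s4: b4⊕b5⊕b6⊕b7 = 0⊕0⊕1⊕1 = 0
Syndrome (s4...s1) = 001 → position 1.
Flip bit 1: corrected codeword = 0110011
Data bits at positions 3,5,6,7: 1011

1011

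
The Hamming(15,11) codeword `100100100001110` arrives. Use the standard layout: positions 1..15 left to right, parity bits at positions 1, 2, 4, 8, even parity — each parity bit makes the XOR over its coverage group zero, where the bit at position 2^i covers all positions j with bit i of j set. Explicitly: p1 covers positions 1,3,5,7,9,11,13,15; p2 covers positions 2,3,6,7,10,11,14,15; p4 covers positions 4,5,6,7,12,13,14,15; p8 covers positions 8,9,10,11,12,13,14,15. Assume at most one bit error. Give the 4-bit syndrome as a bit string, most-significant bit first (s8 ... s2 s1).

1101

s1: b1⊕b3⊕b5⊕b7⊕b9⊕b11⊕b13⊕b15 = 1⊕0⊕0⊕1⊕0⊕0⊕1⊕0 = 1
s2: b2⊕b3⊕b6⊕b7⊕b10⊕b11⊕b14⊕b15 = 0⊕0⊕0⊕1⊕0⊕0⊕1⊕0 = 0
s4: b4⊕b5⊕b6⊕b7⊕b12⊕b13⊕b14⊕b15 = 1⊕0⊕0⊕1⊕1⊕1⊕1⊕0 = 1
s8: b8⊕b9⊕b10⊕b11⊕b12⊕b13⊕b14⊕b15 = 0⊕0⊕0⊕0⊕1⊕1⊕1⊕0 = 1
Syndrome (s8...s1) = 1101 → position 13.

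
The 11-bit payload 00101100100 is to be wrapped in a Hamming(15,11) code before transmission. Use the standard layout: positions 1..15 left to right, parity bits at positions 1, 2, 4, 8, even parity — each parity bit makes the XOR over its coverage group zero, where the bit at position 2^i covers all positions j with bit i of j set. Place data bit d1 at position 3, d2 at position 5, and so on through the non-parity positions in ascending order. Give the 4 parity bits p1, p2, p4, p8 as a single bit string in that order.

0001

Place data bits at non-power-of-two positions: b3=0, b5=0, b6=1, b7=0, b9=1, b10=1, b11=0, b12=0, b13=1, b14=0, b15=0.
p1 = XOR of data positions {3,5,7,9,11,13,15} = 0⊕0⊕0⊕1⊕0⊕1⊕0 = 0
p2 = XOR of data positions {3,6,7,10,11,14,15} = 0⊕1⊕0⊕1⊕0⊕0⊕0 = 0
p4 = XOR of data positions {5,6,7,12,13,14,15} = 0⊕1⊕0⊕0⊕1⊕0⊕0 = 0
p8 = XOR of data positions {9,10,11,12,13,14,15} = 1⊕1⊕0⊕0⊕1⊕0⊕0 = 1
Parity bits p1,p2,p4,p8 = 0001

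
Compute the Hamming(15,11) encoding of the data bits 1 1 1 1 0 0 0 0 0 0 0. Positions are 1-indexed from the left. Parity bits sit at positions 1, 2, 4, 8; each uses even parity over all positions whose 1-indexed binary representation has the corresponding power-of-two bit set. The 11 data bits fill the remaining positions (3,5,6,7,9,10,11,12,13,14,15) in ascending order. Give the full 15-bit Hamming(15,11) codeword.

Place data bits at non-power-of-two positions: b3=1, b5=1, b6=1, b7=1, b9=0, b10=0, b11=0, b12=0, b13=0, b14=0, b15=0.
p1 = XOR of data positions {3,5,7,9,11,13,15} = 1⊕1⊕1⊕0⊕0⊕0⊕0 = 1
p2 = XOR of data positions {3,6,7,10,11,14,15} = 1⊕1⊕1⊕0⊕0⊕0⊕0 = 1
p4 = XOR of data positions {5,6,7,12,13,14,15} = 1⊕1⊕1⊕0⊕0⊕0⊕0 = 1
p8 = XOR of data positions {9,10,11,12,13,14,15} = 0⊕0⊕0⊕0⊕0⊕0⊕0 = 0
Codeword b1..b15 = 111111100000000

111111100000000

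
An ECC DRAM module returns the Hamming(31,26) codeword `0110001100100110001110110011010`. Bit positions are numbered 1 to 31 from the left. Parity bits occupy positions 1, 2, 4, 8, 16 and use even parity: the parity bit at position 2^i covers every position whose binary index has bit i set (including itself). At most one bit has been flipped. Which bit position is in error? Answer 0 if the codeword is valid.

s1: b1⊕b3⊕b5⊕b7⊕b9⊕b11⊕b13⊕b15⊕b17⊕b19⊕b21⊕b23⊕b25⊕b27⊕b29⊕b31 = 0⊕1⊕0⊕1⊕0⊕1⊕0⊕1⊕0⊕1⊕1⊕1⊕0⊕1⊕0⊕0 = 0
s2: b2⊕b3⊕b6⊕b7⊕b10⊕b11⊕b14⊕b15⊕b18⊕b19⊕b22⊕b23⊕b26⊕b27⊕b30⊕b31 = 1⊕1⊕0⊕1⊕0⊕1⊕1⊕1⊕0⊕1⊕0⊕1⊕0⊕1⊕1⊕0 = 0
s4: b4⊕b5⊕b6⊕b7⊕b12⊕b13⊕b14⊕b15⊕b20⊕b21⊕b22⊕b23⊕b28⊕b29⊕b30⊕b31 = 0⊕0⊕0⊕1⊕0⊕0⊕1⊕1⊕1⊕1⊕0⊕1⊕1⊕0⊕1⊕0 = 0
s8: b8⊕b9⊕b10⊕b11⊕b12⊕b13⊕b14⊕b15⊕b24⊕b25⊕b26⊕b27⊕b28⊕b29⊕b30⊕b31 = 1⊕0⊕0⊕1⊕0⊕0⊕1⊕1⊕1⊕0⊕0⊕1⊕1⊕0⊕1⊕0 = 0
s16: b16⊕b17⊕b18⊕b19⊕b20⊕b21⊕b22⊕b23⊕b24⊕b25⊕b26⊕b27⊕b28⊕b29⊕b30⊕b31 = 0⊕0⊕0⊕1⊕1⊕1⊕0⊕1⊕1⊕0⊕0⊕1⊕1⊕0⊕1⊕0 = 0
Syndrome (s16...s1) = 00000 → position 0 (no error).

0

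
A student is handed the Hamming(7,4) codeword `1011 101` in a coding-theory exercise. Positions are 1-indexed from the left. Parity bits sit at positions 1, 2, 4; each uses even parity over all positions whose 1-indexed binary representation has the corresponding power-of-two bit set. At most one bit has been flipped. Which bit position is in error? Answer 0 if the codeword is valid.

s1: b1⊕b3⊕b5⊕b7 = 1⊕1⊕1⊕1 = 0
s2: b2⊕b3⊕b6⊕b7 = 0⊕1⊕0⊕1 = 0
s4: b4⊕b5⊕b6⊕b7 = 1⊕1⊕0⊕1 = 1
Syndrome (s4...s1) = 100 → position 4.

4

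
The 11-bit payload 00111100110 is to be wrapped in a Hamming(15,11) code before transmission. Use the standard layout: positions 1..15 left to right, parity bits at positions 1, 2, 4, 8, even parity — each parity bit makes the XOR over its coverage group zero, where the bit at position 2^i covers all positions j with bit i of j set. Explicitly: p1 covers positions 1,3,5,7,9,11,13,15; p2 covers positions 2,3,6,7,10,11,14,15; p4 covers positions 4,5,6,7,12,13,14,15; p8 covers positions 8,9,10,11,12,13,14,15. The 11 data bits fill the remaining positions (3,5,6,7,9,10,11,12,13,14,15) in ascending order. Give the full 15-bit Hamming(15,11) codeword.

Place data bits at non-power-of-two positions: b3=0, b5=0, b6=1, b7=1, b9=1, b10=1, b11=0, b12=0, b13=1, b14=1, b15=0.
p1 = XOR of data positions {3,5,7,9,11,13,15} = 0⊕0⊕1⊕1⊕0⊕1⊕0 = 1
p2 = XOR of data positions {3,6,7,10,11,14,15} = 0⊕1⊕1⊕1⊕0⊕1⊕0 = 0
p4 = XOR of data positions {5,6,7,12,13,14,15} = 0⊕1⊕1⊕0⊕1⊕1⊕0 = 0
p8 = XOR of data positions {9,10,11,12,13,14,15} = 1⊕1⊕0⊕0⊕1⊕1⊕0 = 0
Codeword b1..b15 = 100001101100110

100001101100110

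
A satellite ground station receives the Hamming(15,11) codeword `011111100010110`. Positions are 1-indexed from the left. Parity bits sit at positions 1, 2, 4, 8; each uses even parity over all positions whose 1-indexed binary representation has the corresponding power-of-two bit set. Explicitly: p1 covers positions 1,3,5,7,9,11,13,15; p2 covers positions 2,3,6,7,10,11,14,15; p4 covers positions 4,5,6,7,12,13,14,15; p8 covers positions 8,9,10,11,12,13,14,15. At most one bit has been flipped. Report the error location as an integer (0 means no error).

9

s1: b1⊕b3⊕b5⊕b7⊕b9⊕b11⊕b13⊕b15 = 0⊕1⊕1⊕1⊕0⊕1⊕1⊕0 = 1
s2: b2⊕b3⊕b6⊕b7⊕b10⊕b11⊕b14⊕b15 = 1⊕1⊕1⊕1⊕0⊕1⊕1⊕0 = 0
s4: b4⊕b5⊕b6⊕b7⊕b12⊕b13⊕b14⊕b15 = 1⊕1⊕1⊕1⊕0⊕1⊕1⊕0 = 0
s8: b8⊕b9⊕b10⊕b11⊕b12⊕b13⊕b14⊕b15 = 0⊕0⊕0⊕1⊕0⊕1⊕1⊕0 = 1
Syndrome (s8...s1) = 1001 → position 9.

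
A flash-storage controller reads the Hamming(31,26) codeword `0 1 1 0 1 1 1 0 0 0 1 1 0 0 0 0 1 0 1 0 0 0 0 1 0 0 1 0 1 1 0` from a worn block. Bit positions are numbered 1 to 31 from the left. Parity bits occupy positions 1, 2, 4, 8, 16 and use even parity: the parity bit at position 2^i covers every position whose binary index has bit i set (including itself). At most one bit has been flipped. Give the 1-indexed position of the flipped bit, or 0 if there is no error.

0

s1: b1⊕b3⊕b5⊕b7⊕b9⊕b11⊕b13⊕b15⊕b17⊕b19⊕b21⊕b23⊕b25⊕b27⊕b29⊕b31 = 0⊕1⊕1⊕1⊕0⊕1⊕0⊕0⊕1⊕1⊕0⊕0⊕0⊕1⊕1⊕0 = 0
s2: b2⊕b3⊕b6⊕b7⊕b10⊕b11⊕b14⊕b15⊕b18⊕b19⊕b22⊕b23⊕b26⊕b27⊕b30⊕b31 = 1⊕1⊕1⊕1⊕0⊕1⊕0⊕0⊕0⊕1⊕0⊕0⊕0⊕1⊕1⊕0 = 0
s4: b4⊕b5⊕b6⊕b7⊕b12⊕b13⊕b14⊕b15⊕b20⊕b21⊕b22⊕b23⊕b28⊕b29⊕b30⊕b31 = 0⊕1⊕1⊕1⊕1⊕0⊕0⊕0⊕0⊕0⊕0⊕0⊕0⊕1⊕1⊕0 = 0
s8: b8⊕b9⊕b10⊕b11⊕b12⊕b13⊕b14⊕b15⊕b24⊕b25⊕b26⊕b27⊕b28⊕b29⊕b30⊕b31 = 0⊕0⊕0⊕1⊕1⊕0⊕0⊕0⊕1⊕0⊕0⊕1⊕0⊕1⊕1⊕0 = 0
s16: b16⊕b17⊕b18⊕b19⊕b20⊕b21⊕b22⊕b23⊕b24⊕b25⊕b26⊕b27⊕b28⊕b29⊕b30⊕b31 = 0⊕1⊕0⊕1⊕0⊕0⊕0⊕0⊕1⊕0⊕0⊕1⊕0⊕1⊕1⊕0 = 0
Syndrome (s16...s1) = 00000 → position 0 (no error).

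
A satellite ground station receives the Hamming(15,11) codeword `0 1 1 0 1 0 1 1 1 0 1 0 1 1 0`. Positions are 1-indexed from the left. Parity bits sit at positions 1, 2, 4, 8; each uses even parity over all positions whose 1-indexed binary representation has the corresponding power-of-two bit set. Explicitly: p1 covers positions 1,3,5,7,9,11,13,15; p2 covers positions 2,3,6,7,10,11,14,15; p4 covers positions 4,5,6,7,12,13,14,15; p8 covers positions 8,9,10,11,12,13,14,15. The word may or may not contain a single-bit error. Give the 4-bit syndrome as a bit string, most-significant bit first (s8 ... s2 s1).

s1: b1⊕b3⊕b5⊕b7⊕b9⊕b11⊕b13⊕b15 = 0⊕1⊕1⊕1⊕1⊕1⊕1⊕0 = 0
s2: b2⊕b3⊕b6⊕b7⊕b10⊕b11⊕b14⊕b15 = 1⊕1⊕0⊕1⊕0⊕1⊕1⊕0 = 1
s4: b4⊕b5⊕b6⊕b7⊕b12⊕b13⊕b14⊕b15 = 0⊕1⊕0⊕1⊕0⊕1⊕1⊕0 = 0
s8: b8⊕b9⊕b10⊕b11⊕b12⊕b13⊕b14⊕b15 = 1⊕1⊕0⊕1⊕0⊕1⊕1⊕0 = 1
Syndrome (s8...s1) = 1010 → position 10.

1010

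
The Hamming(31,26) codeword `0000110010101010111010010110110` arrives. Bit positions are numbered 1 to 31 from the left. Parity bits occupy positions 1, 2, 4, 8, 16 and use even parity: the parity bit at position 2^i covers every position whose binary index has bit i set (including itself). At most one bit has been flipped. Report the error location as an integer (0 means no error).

28

s1: b1⊕b3⊕b5⊕b7⊕b9⊕b11⊕b13⊕b15⊕b17⊕b19⊕b21⊕b23⊕b25⊕b27⊕b29⊕b31 = 0⊕0⊕1⊕0⊕1⊕1⊕1⊕1⊕1⊕1⊕1⊕0⊕0⊕1⊕1⊕0 = 0
s2: b2⊕b3⊕b6⊕b7⊕b10⊕b11⊕b14⊕b15⊕b18⊕b19⊕b22⊕b23⊕b26⊕b27⊕b30⊕b31 = 0⊕0⊕1⊕0⊕0⊕1⊕0⊕1⊕1⊕1⊕0⊕0⊕1⊕1⊕1⊕0 = 0
s4: b4⊕b5⊕b6⊕b7⊕b12⊕b13⊕b14⊕b15⊕b20⊕b21⊕b22⊕b23⊕b28⊕b29⊕b30⊕b31 = 0⊕1⊕1⊕0⊕0⊕1⊕0⊕1⊕0⊕1⊕0⊕0⊕0⊕1⊕1⊕0 = 1
s8: b8⊕b9⊕b10⊕b11⊕b12⊕b13⊕b14⊕b15⊕b24⊕b25⊕b26⊕b27⊕b28⊕b29⊕b30⊕b31 = 0⊕1⊕0⊕1⊕0⊕1⊕0⊕1⊕1⊕0⊕1⊕1⊕0⊕1⊕1⊕0 = 1
s16: b16⊕b17⊕b18⊕b19⊕b20⊕b21⊕b22⊕b23⊕b24⊕b25⊕b26⊕b27⊕b28⊕b29⊕b30⊕b31 = 0⊕1⊕1⊕1⊕0⊕1⊕0⊕0⊕1⊕0⊕1⊕1⊕0⊕1⊕1⊕0 = 1
Syndrome (s16...s1) = 11100 → position 28.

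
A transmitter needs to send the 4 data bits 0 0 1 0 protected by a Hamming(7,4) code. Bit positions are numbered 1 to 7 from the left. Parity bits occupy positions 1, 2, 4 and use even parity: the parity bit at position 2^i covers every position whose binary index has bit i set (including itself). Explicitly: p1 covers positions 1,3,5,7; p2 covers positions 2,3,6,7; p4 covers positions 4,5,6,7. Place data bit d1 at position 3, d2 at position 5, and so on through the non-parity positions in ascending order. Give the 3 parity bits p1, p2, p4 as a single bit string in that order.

011

Place data bits at non-power-of-two positions: b3=0, b5=0, b6=1, b7=0.
p1 = XOR of data positions {3,5,7} = 0⊕0⊕0 = 0
p2 = XOR of data positions {3,6,7} = 0⊕1⊕0 = 1
p4 = XOR of data positions {5,6,7} = 0⊕1⊕0 = 1
Parity bits p1,p2,p4 = 011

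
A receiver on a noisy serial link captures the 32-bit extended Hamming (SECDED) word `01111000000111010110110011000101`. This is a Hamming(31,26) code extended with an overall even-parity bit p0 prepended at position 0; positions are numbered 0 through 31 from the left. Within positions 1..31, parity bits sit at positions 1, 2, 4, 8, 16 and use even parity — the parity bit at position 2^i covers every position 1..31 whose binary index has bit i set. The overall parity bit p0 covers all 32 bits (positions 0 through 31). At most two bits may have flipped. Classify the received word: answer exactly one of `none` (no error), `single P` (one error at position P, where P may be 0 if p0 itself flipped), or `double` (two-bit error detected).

s1: b1⊕b3⊕b5⊕b7⊕b9⊕b11⊕b13⊕b15⊕b17⊕b19⊕b21⊕b23⊕b25⊕b27⊕b29⊕b31 = 1⊕1⊕0⊕0⊕0⊕1⊕1⊕1⊕1⊕0⊕1⊕0⊕1⊕0⊕1⊕1 = 0
s2: b2⊕b3⊕b6⊕b7⊕b10⊕b11⊕b14⊕b15⊕b18⊕b19⊕b22⊕b23⊕b26⊕b27⊕b30⊕b31 = 1⊕1⊕0⊕0⊕0⊕1⊕0⊕1⊕1⊕0⊕0⊕0⊕0⊕0⊕0⊕1 = 0
s4: b4⊕b5⊕b6⊕b7⊕b12⊕b13⊕b14⊕b15⊕b20⊕b21⊕b22⊕b23⊕b28⊕b29⊕b30⊕b31 = 1⊕0⊕0⊕0⊕1⊕1⊕0⊕1⊕1⊕1⊕0⊕0⊕0⊕1⊕0⊕1 = 0
s8: b8⊕b9⊕b10⊕b11⊕b12⊕b13⊕b14⊕b15⊕b24⊕b25⊕b26⊕b27⊕b28⊕b29⊕b30⊕b31 = 0⊕0⊕0⊕1⊕1⊕1⊕0⊕1⊕1⊕1⊕0⊕0⊕0⊕1⊕0⊕1 = 0
s16: b16⊕b17⊕b18⊕b19⊕b20⊕b21⊕b22⊕b23⊕b24⊕b25⊕b26⊕b27⊕b28⊕b29⊕b30⊕b31 = 0⊕1⊕1⊕0⊕1⊕1⊕0⊕0⊕1⊕1⊕0⊕0⊕0⊕1⊕0⊕1 = 0
Syndrome (s16...s1) = 00000 → position 0 (no error).
Overall parity (XOR of all 32 bits, including p0): 0⊕1⊕1⊕1⊕1⊕0⊕0⊕0⊕0⊕0⊕0⊕1⊕1⊕1⊕0⊕1⊕0⊕1⊕1⊕0⊕1⊕1⊕0⊕0⊕1⊕1⊕0⊕0⊕0⊕1⊕0⊕1 = 0
Overall=0, syndrome position=0 → no error.

none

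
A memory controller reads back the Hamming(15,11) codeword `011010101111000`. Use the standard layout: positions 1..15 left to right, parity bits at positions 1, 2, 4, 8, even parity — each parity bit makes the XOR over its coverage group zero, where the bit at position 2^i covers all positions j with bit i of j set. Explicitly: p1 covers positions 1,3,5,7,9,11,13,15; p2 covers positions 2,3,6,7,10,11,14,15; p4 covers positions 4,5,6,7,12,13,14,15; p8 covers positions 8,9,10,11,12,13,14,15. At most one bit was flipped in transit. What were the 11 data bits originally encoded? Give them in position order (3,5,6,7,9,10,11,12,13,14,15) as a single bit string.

11001111000

s1: b1⊕b3⊕b5⊕b7⊕b9⊕b11⊕b13⊕b15 = 0⊕1⊕1⊕1⊕1⊕1⊕0⊕0 = 1
s2: b2⊕b3⊕b6⊕b7⊕b10⊕b11⊕b14⊕b15 = 1⊕1⊕0⊕1⊕1⊕1⊕0⊕0 = 1
s4: b4⊕b5⊕b6⊕b7⊕b12⊕b13⊕b14⊕b15 = 0⊕1⊕0⊕1⊕1⊕0⊕0⊕0 = 1
s8: b8⊕b9⊕b10⊕b11⊕b12⊕b13⊕b14⊕b15 = 0⊕1⊕1⊕1⊕1⊕0⊕0⊕0 = 0
Syndrome (s8...s1) = 0111 → position 7.
Flip bit 7: corrected codeword = 011010001111000
Data bits at positions 3,5,6,7,9,10,11,12,13,14,15: 11001111000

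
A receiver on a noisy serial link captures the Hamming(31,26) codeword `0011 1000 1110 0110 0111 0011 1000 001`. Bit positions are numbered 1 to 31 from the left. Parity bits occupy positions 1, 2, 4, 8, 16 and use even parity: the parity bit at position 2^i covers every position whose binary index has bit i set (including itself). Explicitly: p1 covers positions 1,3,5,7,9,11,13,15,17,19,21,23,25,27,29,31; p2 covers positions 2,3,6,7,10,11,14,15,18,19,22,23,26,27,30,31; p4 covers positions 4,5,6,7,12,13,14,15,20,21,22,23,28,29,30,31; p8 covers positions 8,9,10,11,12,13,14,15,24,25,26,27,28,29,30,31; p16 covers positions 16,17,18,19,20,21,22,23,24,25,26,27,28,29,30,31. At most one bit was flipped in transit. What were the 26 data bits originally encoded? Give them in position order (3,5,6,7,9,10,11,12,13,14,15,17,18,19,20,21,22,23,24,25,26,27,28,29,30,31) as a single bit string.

s1: b1⊕b3⊕b5⊕b7⊕b9⊕b11⊕b13⊕b15⊕b17⊕b19⊕b21⊕b23⊕b25⊕b27⊕b29⊕b31 = 0⊕1⊕1⊕0⊕1⊕1⊕0⊕1⊕0⊕1⊕0⊕1⊕1⊕0⊕0⊕1 = 1
s2: b2⊕b3⊕b6⊕b7⊕b10⊕b11⊕b14⊕b15⊕b18⊕b19⊕b22⊕b23⊕b26⊕b27⊕b30⊕b31 = 0⊕1⊕0⊕0⊕1⊕1⊕1⊕1⊕1⊕1⊕0⊕1⊕0⊕0⊕0⊕1 = 1
s4: b4⊕b5⊕b6⊕b7⊕b12⊕b13⊕b14⊕b15⊕b20⊕b21⊕b22⊕b23⊕b28⊕b29⊕b30⊕b31 = 1⊕1⊕0⊕0⊕0⊕0⊕1⊕1⊕1⊕0⊕0⊕1⊕0⊕0⊕0⊕1 = 1
s8: b8⊕b9⊕b10⊕b11⊕b12⊕b13⊕b14⊕b15⊕b24⊕b25⊕b26⊕b27⊕b28⊕b29⊕b30⊕b31 = 0⊕1⊕1⊕1⊕0⊕0⊕1⊕1⊕1⊕1⊕0⊕0⊕0⊕0⊕0⊕1 = 0
s16: b16⊕b17⊕b18⊕b19⊕b20⊕b21⊕b22⊕b23⊕b24⊕b25⊕b26⊕b27⊕b28⊕b29⊕b30⊕b31 = 0⊕0⊕1⊕1⊕1⊕0⊕0⊕1⊕1⊕1⊕0⊕0⊕0⊕0⊕0⊕1 = 1
Syndrome (s16...s1) = 10111 → position 23.
Flip bit 23: corrected codeword = 0011100011100110011100011000001
Data bits at positions 3,5,6,7,9,10,11,12,13,14,15,17,18,19,20,21,22,23,24,25,26,27,28,29,30,31: 11001110011011100011000001

11001110011011100011000001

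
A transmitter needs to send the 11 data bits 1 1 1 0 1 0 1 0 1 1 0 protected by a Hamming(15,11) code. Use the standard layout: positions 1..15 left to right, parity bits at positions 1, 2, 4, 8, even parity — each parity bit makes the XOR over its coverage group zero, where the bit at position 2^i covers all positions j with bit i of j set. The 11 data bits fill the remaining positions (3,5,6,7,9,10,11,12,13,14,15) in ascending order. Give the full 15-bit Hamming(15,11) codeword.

101011001010110

Place data bits at non-power-of-two positions: b3=1, b5=1, b6=1, b7=0, b9=1, b10=0, b11=1, b12=0, b13=1, b14=1, b15=0.
p1 = XOR of data positions {3,5,7,9,11,13,15} = 1⊕1⊕0⊕1⊕1⊕1⊕0 = 1
p2 = XOR of data positions {3,6,7,10,11,14,15} = 1⊕1⊕0⊕0⊕1⊕1⊕0 = 0
p4 = XOR of data positions {5,6,7,12,13,14,15} = 1⊕1⊕0⊕0⊕1⊕1⊕0 = 0
p8 = XOR of data positions {9,10,11,12,13,14,15} = 1⊕0⊕1⊕0⊕1⊕1⊕0 = 0
Codeword b1..b15 = 101011001010110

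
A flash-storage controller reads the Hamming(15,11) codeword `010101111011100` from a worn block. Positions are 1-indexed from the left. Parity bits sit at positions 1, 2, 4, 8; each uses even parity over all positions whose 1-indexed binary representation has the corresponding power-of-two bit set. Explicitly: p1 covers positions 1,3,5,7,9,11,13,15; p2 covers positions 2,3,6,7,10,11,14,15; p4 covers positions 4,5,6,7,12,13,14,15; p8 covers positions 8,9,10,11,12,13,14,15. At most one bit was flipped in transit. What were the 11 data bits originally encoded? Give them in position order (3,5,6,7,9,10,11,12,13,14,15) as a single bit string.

s1: b1⊕b3⊕b5⊕b7⊕b9⊕b11⊕b13⊕b15 = 0⊕0⊕0⊕1⊕1⊕1⊕1⊕0 = 0
s2: b2⊕b3⊕b6⊕b7⊕b10⊕b11⊕b14⊕b15 = 1⊕0⊕1⊕1⊕0⊕1⊕0⊕0 = 0
s4: b4⊕b5⊕b6⊕b7⊕b12⊕b13⊕b14⊕b15 = 1⊕0⊕1⊕1⊕1⊕1⊕0⊕0 = 1
s8: b8⊕b9⊕b10⊕b11⊕b12⊕b13⊕b14⊕b15 = 1⊕1⊕0⊕1⊕1⊕1⊕0⊕0 = 1
Syndrome (s8...s1) = 1100 → position 12.
Flip bit 12: corrected codeword = 010101111010100
Data bits at positions 3,5,6,7,9,10,11,12,13,14,15: 00111010100

00111010100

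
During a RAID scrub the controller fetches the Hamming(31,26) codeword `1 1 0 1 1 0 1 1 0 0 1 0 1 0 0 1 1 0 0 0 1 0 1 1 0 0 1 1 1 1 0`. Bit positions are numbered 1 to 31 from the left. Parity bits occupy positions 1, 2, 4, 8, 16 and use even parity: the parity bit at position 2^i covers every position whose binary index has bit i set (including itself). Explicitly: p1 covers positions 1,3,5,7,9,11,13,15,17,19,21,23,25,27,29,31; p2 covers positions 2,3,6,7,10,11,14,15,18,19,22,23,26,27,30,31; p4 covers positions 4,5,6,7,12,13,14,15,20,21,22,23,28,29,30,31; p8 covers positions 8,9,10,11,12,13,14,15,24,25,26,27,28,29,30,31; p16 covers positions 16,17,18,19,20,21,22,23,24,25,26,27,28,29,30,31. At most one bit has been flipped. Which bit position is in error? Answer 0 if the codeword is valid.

s1: b1⊕b3⊕b5⊕b7⊕b9⊕b11⊕b13⊕b15⊕b17⊕b19⊕b21⊕b23⊕b25⊕b27⊕b29⊕b31 = 1⊕0⊕1⊕1⊕0⊕1⊕1⊕0⊕1⊕0⊕1⊕1⊕0⊕1⊕1⊕0 = 0
s2: b2⊕b3⊕b6⊕b7⊕b10⊕b11⊕b14⊕b15⊕b18⊕b19⊕b22⊕b23⊕b26⊕b27⊕b30⊕b31 = 1⊕0⊕0⊕1⊕0⊕1⊕0⊕0⊕0⊕0⊕0⊕1⊕0⊕1⊕1⊕0 = 0
s4: b4⊕b5⊕b6⊕b7⊕b12⊕b13⊕b14⊕b15⊕b20⊕b21⊕b22⊕b23⊕b28⊕b29⊕b30⊕b31 = 1⊕1⊕0⊕1⊕0⊕1⊕0⊕0⊕0⊕1⊕0⊕1⊕1⊕1⊕1⊕0 = 1
s8: b8⊕b9⊕b10⊕b11⊕b12⊕b13⊕b14⊕b15⊕b24⊕b25⊕b26⊕b27⊕b28⊕b29⊕b30⊕b31 = 1⊕0⊕0⊕1⊕0⊕1⊕0⊕0⊕1⊕0⊕0⊕1⊕1⊕1⊕1⊕0 = 0
s16: b16⊕b17⊕b18⊕b19⊕b20⊕b21⊕b22⊕b23⊕b24⊕b25⊕b26⊕b27⊕b28⊕b29⊕b30⊕b31 = 1⊕1⊕0⊕0⊕0⊕1⊕0⊕1⊕1⊕0⊕0⊕1⊕1⊕1⊕1⊕0 = 1
Syndrome (s16...s1) = 10100 → position 20.

20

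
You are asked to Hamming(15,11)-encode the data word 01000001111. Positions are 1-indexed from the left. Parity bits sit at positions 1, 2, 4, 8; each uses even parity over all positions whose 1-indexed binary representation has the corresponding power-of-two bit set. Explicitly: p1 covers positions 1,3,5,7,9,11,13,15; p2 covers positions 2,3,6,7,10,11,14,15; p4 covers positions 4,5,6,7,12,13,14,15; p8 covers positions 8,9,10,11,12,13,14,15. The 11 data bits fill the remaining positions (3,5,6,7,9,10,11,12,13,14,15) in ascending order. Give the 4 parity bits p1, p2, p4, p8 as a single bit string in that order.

Place data bits at non-power-of-two positions: b3=0, b5=1, b6=0, b7=0, b9=0, b10=0, b11=0, b12=1, b13=1, b14=1, b15=1.
p1 = XOR of data positions {3,5,7,9,11,13,15} = 0⊕1⊕0⊕0⊕0⊕1⊕1 = 1
p2 = XOR of data positions {3,6,7,10,11,14,15} = 0⊕0⊕0⊕0⊕0⊕1⊕1 = 0
p4 = XOR of data positions {5,6,7,12,13,14,15} = 1⊕0⊕0⊕1⊕1⊕1⊕1 = 1
p8 = XOR of data positions {9,10,11,12,13,14,15} = 0⊕0⊕0⊕1⊕1⊕1⊕1 = 0
Parity bits p1,p2,p4,p8 = 1010

1010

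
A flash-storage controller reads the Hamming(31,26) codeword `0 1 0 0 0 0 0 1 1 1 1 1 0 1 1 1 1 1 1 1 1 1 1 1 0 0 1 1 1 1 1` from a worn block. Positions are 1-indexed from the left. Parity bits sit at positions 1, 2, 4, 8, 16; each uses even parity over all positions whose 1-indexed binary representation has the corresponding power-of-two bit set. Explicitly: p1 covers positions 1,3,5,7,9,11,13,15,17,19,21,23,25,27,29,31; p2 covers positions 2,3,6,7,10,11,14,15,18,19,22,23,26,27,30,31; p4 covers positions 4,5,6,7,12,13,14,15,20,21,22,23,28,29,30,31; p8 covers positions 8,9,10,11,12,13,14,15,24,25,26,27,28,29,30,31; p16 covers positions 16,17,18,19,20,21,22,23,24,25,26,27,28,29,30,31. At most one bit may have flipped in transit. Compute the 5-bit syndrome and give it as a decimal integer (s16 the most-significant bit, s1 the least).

12

s1: b1⊕b3⊕b5⊕b7⊕b9⊕b11⊕b13⊕b15⊕b17⊕b19⊕b21⊕b23⊕b25⊕b27⊕b29⊕b31 = 0⊕0⊕0⊕0⊕1⊕1⊕0⊕1⊕1⊕1⊕1⊕1⊕0⊕1⊕1⊕1 = 0
s2: b2⊕b3⊕b6⊕b7⊕b10⊕b11⊕b14⊕b15⊕b18⊕b19⊕b22⊕b23⊕b26⊕b27⊕b30⊕b31 = 1⊕0⊕0⊕0⊕1⊕1⊕1⊕1⊕1⊕1⊕1⊕1⊕0⊕1⊕1⊕1 = 0
s4: b4⊕b5⊕b6⊕b7⊕b12⊕b13⊕b14⊕b15⊕b20⊕b21⊕b22⊕b23⊕b28⊕b29⊕b30⊕b31 = 0⊕0⊕0⊕0⊕1⊕0⊕1⊕1⊕1⊕1⊕1⊕1⊕1⊕1⊕1⊕1 = 1
s8: b8⊕b9⊕b10⊕b11⊕b12⊕b13⊕b14⊕b15⊕b24⊕b25⊕b26⊕b27⊕b28⊕b29⊕b30⊕b31 = 1⊕1⊕1⊕1⊕1⊕0⊕1⊕1⊕1⊕0⊕0⊕1⊕1⊕1⊕1⊕1 = 1
s16: b16⊕b17⊕b18⊕b19⊕b20⊕b21⊕b22⊕b23⊕b24⊕b25⊕b26⊕b27⊕b28⊕b29⊕b30⊕b31 = 1⊕1⊕1⊕1⊕1⊕1⊕1⊕1⊕1⊕0⊕0⊕1⊕1⊕1⊕1⊕1 = 0
Syndrome (s16...s1) = 01100 → position 12.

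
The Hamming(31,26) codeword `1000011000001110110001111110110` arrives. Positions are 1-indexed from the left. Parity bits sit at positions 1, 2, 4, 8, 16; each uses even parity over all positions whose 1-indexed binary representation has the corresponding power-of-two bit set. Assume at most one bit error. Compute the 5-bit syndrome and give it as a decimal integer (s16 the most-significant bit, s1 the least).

13

s1: b1⊕b3⊕b5⊕b7⊕b9⊕b11⊕b13⊕b15⊕b17⊕b19⊕b21⊕b23⊕b25⊕b27⊕b29⊕b31 = 1⊕0⊕0⊕1⊕0⊕0⊕1⊕1⊕1⊕0⊕0⊕1⊕1⊕1⊕1⊕0 = 1
s2: b2⊕b3⊕b6⊕b7⊕b10⊕b11⊕b14⊕b15⊕b18⊕b19⊕b22⊕b23⊕b26⊕b27⊕b30⊕b31 = 0⊕0⊕1⊕1⊕0⊕0⊕1⊕1⊕1⊕0⊕1⊕1⊕1⊕1⊕1⊕0 = 0
s4: b4⊕b5⊕b6⊕b7⊕b12⊕b13⊕b14⊕b15⊕b20⊕b21⊕b22⊕b23⊕b28⊕b29⊕b30⊕b31 = 0⊕0⊕1⊕1⊕0⊕1⊕1⊕1⊕0⊕0⊕1⊕1⊕0⊕1⊕1⊕0 = 1
s8: b8⊕b9⊕b10⊕b11⊕b12⊕b13⊕b14⊕b15⊕b24⊕b25⊕b26⊕b27⊕b28⊕b29⊕b30⊕b31 = 0⊕0⊕0⊕0⊕0⊕1⊕1⊕1⊕1⊕1⊕1⊕1⊕0⊕1⊕1⊕0 = 1
s16: b16⊕b17⊕b18⊕b19⊕b20⊕b21⊕b22⊕b23⊕b24⊕b25⊕b26⊕b27⊕b28⊕b29⊕b30⊕b31 = 0⊕1⊕1⊕0⊕0⊕0⊕1⊕1⊕1⊕1⊕1⊕1⊕0⊕1⊕1⊕0 = 0
Syndrome (s16...s1) = 01101 → position 13.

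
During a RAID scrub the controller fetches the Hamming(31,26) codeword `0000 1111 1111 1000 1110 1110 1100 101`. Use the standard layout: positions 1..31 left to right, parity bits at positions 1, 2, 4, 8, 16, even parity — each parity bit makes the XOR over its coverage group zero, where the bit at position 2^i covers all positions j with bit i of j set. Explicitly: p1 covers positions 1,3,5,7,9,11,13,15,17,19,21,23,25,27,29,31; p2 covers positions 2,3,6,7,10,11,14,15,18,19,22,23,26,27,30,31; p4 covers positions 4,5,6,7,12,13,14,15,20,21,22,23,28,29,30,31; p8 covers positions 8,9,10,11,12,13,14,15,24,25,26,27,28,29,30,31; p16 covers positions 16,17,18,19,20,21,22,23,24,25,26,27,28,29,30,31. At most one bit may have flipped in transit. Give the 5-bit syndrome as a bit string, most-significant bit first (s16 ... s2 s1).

00000

s1: b1⊕b3⊕b5⊕b7⊕b9⊕b11⊕b13⊕b15⊕b17⊕b19⊕b21⊕b23⊕b25⊕b27⊕b29⊕b31 = 0⊕0⊕1⊕1⊕1⊕1⊕1⊕0⊕1⊕1⊕1⊕1⊕1⊕0⊕1⊕1 = 0
s2: b2⊕b3⊕b6⊕b7⊕b10⊕b11⊕b14⊕b15⊕b18⊕b19⊕b22⊕b23⊕b26⊕b27⊕b30⊕b31 = 0⊕0⊕1⊕1⊕1⊕1⊕0⊕0⊕1⊕1⊕1⊕1⊕1⊕0⊕0⊕1 = 0
s4: b4⊕b5⊕b6⊕b7⊕b12⊕b13⊕b14⊕b15⊕b20⊕b21⊕b22⊕b23⊕b28⊕b29⊕b30⊕b31 = 0⊕1⊕1⊕1⊕1⊕1⊕0⊕0⊕0⊕1⊕1⊕1⊕0⊕1⊕0⊕1 = 0
s8: b8⊕b9⊕b10⊕b11⊕b12⊕b13⊕b14⊕b15⊕b24⊕b25⊕b26⊕b27⊕b28⊕b29⊕b30⊕b31 = 1⊕1⊕1⊕1⊕1⊕1⊕0⊕0⊕0⊕1⊕1⊕0⊕0⊕1⊕0⊕1 = 0
s16: b16⊕b17⊕b18⊕b19⊕b20⊕b21⊕b22⊕b23⊕b24⊕b25⊕b26⊕b27⊕b28⊕b29⊕b30⊕b31 = 0⊕1⊕1⊕1⊕0⊕1⊕1⊕1⊕0⊕1⊕1⊕0⊕0⊕1⊕0⊕1 = 0
Syndrome (s16...s1) = 00000 → position 0 (no error).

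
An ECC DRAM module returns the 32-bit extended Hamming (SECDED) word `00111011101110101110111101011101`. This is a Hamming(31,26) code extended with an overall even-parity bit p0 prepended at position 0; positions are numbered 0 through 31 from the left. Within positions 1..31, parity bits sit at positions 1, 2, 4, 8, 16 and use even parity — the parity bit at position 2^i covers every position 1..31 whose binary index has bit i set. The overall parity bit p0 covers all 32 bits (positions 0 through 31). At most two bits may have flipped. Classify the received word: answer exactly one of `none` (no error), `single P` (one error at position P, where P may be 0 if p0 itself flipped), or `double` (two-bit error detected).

none

s1: b1⊕b3⊕b5⊕b7⊕b9⊕b11⊕b13⊕b15⊕b17⊕b19⊕b21⊕b23⊕b25⊕b27⊕b29⊕b31 = 0⊕1⊕0⊕1⊕0⊕1⊕0⊕0⊕1⊕0⊕1⊕1⊕1⊕1⊕1⊕1 = 0
s2: b2⊕b3⊕b6⊕b7⊕b10⊕b11⊕b14⊕b15⊕b18⊕b19⊕b22⊕b23⊕b26⊕b27⊕b30⊕b31 = 1⊕1⊕1⊕1⊕1⊕1⊕1⊕0⊕1⊕0⊕1⊕1⊕0⊕1⊕0⊕1 = 0
s4: b4⊕b5⊕b6⊕b7⊕b12⊕b13⊕b14⊕b15⊕b20⊕b21⊕b22⊕b23⊕b28⊕b29⊕b30⊕b31 = 1⊕0⊕1⊕1⊕1⊕0⊕1⊕0⊕1⊕1⊕1⊕1⊕1⊕1⊕0⊕1 = 0
s8: b8⊕b9⊕b10⊕b11⊕b12⊕b13⊕b14⊕b15⊕b24⊕b25⊕b26⊕b27⊕b28⊕b29⊕b30⊕b31 = 1⊕0⊕1⊕1⊕1⊕0⊕1⊕0⊕0⊕1⊕0⊕1⊕1⊕1⊕0⊕1 = 0
s16: b16⊕b17⊕b18⊕b19⊕b20⊕b21⊕b22⊕b23⊕b24⊕b25⊕b26⊕b27⊕b28⊕b29⊕b30⊕b31 = 1⊕1⊕1⊕0⊕1⊕1⊕1⊕1⊕0⊕1⊕0⊕1⊕1⊕1⊕0⊕1 = 0
Syndrome (s16...s1) = 00000 → position 0 (no error).
Overall parity (XOR of all 32 bits, including p0): 0⊕0⊕1⊕1⊕1⊕0⊕1⊕1⊕1⊕0⊕1⊕1⊕1⊕0⊕1⊕0⊕1⊕1⊕1⊕0⊕1⊕1⊕1⊕1⊕0⊕1⊕0⊕1⊕1⊕1⊕0⊕1 = 0
Overall=0, syndrome position=0 → no error.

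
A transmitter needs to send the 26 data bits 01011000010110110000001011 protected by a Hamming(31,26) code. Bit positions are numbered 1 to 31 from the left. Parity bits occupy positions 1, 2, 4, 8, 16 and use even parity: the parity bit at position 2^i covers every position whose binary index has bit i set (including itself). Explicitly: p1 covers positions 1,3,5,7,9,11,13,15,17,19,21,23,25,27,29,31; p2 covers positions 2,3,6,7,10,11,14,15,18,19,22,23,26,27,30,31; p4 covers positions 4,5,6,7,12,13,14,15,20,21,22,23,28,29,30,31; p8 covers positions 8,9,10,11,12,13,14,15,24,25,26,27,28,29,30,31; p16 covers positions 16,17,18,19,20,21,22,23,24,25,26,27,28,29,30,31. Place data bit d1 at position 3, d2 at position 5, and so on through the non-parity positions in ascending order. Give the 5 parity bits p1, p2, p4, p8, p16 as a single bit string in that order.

Place data bits at non-power-of-two positions: b3=0, b5=1, b6=0, b7=1, b9=1, b10=0, b11=0, b12=0, b13=0, b14=1, b15=0, b17=1, b18=1, b19=0, b20=1, b21=1, b22=0, b23=0, b24=0, b25=0, b26=0, b27=0, b28=1, b29=0, b30=1, b31=1.
p1 = XOR of data positions {3,5,7,9,11,13,15,17,19,21,23,25,27,29,31} = 0⊕1⊕1⊕1⊕0⊕0⊕0⊕1⊕0⊕1⊕0⊕0⊕0⊕0⊕1 = 0
p2 = XOR of data positions {3,6,7,10,11,14,15,18,19,22,23,26,27,30,31} = 0⊕0⊕1⊕0⊕0⊕1⊕0⊕1⊕0⊕0⊕0⊕0⊕0⊕1⊕1 = 1
p4 = XOR of data positions {5,6,7,12,13,14,15,20,21,22,23,28,29,30,31} = 1⊕0⊕1⊕0⊕0⊕1⊕0⊕1⊕1⊕0⊕0⊕1⊕0⊕1⊕1 = 0
p8 = XOR of data positions {9,10,11,12,13,14,15,24,25,26,27,28,29,30,31} = 1⊕0⊕0⊕0⊕0⊕1⊕0⊕0⊕0⊕0⊕0⊕1⊕0⊕1⊕1 = 1
p16 = XOR of data positions {17,18,19,20,21,22,23,24,25,26,27,28,29,30,31} = 1⊕1⊕0⊕1⊕1⊕0⊕0⊕0⊕0⊕0⊕0⊕1⊕0⊕1⊕1 = 1
Parity bits p1,p2,p4,p8,p16 = 01011

01011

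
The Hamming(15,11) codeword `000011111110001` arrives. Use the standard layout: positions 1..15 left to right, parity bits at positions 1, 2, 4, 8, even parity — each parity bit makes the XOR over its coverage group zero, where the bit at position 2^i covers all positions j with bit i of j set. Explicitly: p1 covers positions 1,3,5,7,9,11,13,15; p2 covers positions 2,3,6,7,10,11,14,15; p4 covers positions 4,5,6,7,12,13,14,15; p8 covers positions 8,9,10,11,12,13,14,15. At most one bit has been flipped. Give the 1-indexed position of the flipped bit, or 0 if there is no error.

s1: b1⊕b3⊕b5⊕b7⊕b9⊕b11⊕b13⊕b15 = 0⊕0⊕1⊕1⊕1⊕1⊕0⊕1 = 1
s2: b2⊕b3⊕b6⊕b7⊕b10⊕b11⊕b14⊕b15 = 0⊕0⊕1⊕1⊕1⊕1⊕0⊕1 = 1
s4: b4⊕b5⊕b6⊕b7⊕b12⊕b13⊕b14⊕b15 = 0⊕1⊕1⊕1⊕0⊕0⊕0⊕1 = 0
s8: b8⊕b9⊕b10⊕b11⊕b12⊕b13⊕b14⊕b15 = 1⊕1⊕1⊕1⊕0⊕0⊕0⊕1 = 1
Syndrome (s8...s1) = 1011 → position 11.

11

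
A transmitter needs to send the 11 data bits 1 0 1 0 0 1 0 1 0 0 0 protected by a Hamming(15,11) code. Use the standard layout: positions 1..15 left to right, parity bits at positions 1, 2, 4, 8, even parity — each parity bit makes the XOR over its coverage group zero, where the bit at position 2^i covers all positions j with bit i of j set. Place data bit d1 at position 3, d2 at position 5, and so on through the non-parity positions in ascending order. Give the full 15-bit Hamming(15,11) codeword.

111001000101000

Place data bits at non-power-of-two positions: b3=1, b5=0, b6=1, b7=0, b9=0, b10=1, b11=0, b12=1, b13=0, b14=0, b15=0.
p1 = XOR of data positions {3,5,7,9,11,13,15} = 1⊕0⊕0⊕0⊕0⊕0⊕0 = 1
p2 = XOR of data positions {3,6,7,10,11,14,15} = 1⊕1⊕0⊕1⊕0⊕0⊕0 = 1
p4 = XOR of data positions {5,6,7,12,13,14,15} = 0⊕1⊕0⊕1⊕0⊕0⊕0 = 0
p8 = XOR of data positions {9,10,11,12,13,14,15} = 0⊕1⊕0⊕1⊕0⊕0⊕0 = 0
Codeword b1..b15 = 111001000101000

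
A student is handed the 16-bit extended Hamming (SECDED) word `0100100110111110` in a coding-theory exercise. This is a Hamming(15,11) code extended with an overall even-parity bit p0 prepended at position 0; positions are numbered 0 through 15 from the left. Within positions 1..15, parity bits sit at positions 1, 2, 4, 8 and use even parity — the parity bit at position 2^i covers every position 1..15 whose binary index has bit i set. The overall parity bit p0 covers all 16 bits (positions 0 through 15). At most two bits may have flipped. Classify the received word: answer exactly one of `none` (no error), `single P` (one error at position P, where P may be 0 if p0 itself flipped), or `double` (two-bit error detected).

s1: b1⊕b3⊕b5⊕b7⊕b9⊕b11⊕b13⊕b15 = 1⊕0⊕0⊕1⊕0⊕1⊕1⊕0 = 0
s2: b2⊕b3⊕b6⊕b7⊕b10⊕b11⊕b14⊕b15 = 0⊕0⊕0⊕1⊕1⊕1⊕1⊕0 = 0
s4: b4⊕b5⊕b6⊕b7⊕b12⊕b13⊕b14⊕b15 = 1⊕0⊕0⊕1⊕1⊕1⊕1⊕0 = 1
s8: b8⊕b9⊕b10⊕b11⊕b12⊕b13⊕b14⊕b15 = 1⊕0⊕1⊕1⊕1⊕1⊕1⊕0 = 0
Syndrome (s8...s1) = 0100 → position 4.
Overall parity (XOR of all 16 bits, including p0): 0⊕1⊕0⊕0⊕1⊕0⊕0⊕1⊕1⊕0⊕1⊕1⊕1⊕1⊕1⊕0 = 1
Overall=1, syndrome position=4 → single-bit error at position 4.

single 4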